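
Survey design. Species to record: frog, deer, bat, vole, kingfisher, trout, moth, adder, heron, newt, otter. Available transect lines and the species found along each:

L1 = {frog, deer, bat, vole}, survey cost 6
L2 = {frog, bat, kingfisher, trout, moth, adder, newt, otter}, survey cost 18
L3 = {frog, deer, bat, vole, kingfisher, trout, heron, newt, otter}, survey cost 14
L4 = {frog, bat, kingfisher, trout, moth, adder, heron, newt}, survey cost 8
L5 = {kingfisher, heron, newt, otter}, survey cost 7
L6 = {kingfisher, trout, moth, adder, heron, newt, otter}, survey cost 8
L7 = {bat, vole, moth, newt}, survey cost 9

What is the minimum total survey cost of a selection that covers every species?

L1, L6 cover every species at survey cost 6 + 8 = 14.
Any cover uses at least 2 transects; among all covering selections none totals below 14.
Greedy by coverage-per-survey cost would pick L4, L1, L5 for 21 — worse than the optimum 14.

14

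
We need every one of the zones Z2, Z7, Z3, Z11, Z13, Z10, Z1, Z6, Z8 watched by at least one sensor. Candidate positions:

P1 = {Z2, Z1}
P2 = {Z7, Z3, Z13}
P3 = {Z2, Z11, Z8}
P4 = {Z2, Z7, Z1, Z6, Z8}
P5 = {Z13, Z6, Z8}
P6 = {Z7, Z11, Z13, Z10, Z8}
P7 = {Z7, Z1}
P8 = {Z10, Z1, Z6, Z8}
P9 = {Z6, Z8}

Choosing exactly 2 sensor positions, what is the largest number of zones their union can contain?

Choosing P4, P6 covers {Z2, Z7, Z11, Z13, Z10, Z1, Z6, Z8} — 8 zones.
No choice of 2 sensor positions does better; here Z3 is left uncovered.

8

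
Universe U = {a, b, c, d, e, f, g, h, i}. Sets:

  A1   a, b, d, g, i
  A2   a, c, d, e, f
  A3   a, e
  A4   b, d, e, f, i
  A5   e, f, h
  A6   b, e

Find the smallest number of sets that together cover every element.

3

A1, A2, A5 together cover {a, b, c, d, e, f, g, h, i} — every element.
No 2 of the 6 sets cover everything (all 15 pairs fall short), so 3 is minimum.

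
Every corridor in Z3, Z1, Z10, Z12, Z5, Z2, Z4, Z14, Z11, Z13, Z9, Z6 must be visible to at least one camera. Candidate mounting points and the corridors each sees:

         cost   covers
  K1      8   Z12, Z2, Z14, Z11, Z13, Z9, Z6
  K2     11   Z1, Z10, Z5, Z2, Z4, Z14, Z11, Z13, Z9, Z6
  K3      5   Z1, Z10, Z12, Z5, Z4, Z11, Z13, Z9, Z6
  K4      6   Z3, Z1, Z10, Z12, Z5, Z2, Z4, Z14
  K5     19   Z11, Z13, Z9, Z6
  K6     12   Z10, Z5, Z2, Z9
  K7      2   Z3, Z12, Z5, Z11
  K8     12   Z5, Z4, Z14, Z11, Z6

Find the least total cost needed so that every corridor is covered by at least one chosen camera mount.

K3, K4 cover every corridor at cost 5 + 6 = 11.
Any cover uses at least 2 camera mounts; among all covering selections none totals below 11.
Greedy by coverage-per-cost would pick K7, K3, K4 for 13 — worse than the optimum 11.

11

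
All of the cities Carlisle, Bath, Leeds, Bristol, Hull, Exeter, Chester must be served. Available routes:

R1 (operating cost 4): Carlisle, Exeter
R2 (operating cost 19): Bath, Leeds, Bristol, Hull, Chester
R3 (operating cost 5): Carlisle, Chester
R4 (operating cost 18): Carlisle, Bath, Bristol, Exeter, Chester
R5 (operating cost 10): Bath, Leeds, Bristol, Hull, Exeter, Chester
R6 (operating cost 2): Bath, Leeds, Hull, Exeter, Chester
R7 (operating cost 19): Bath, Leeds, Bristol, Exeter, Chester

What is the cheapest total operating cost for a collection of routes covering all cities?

14

R1, R5 cover every city at operating cost 4 + 10 = 14.
Any cover uses at least 2 routes; among all covering selections none totals below 14.
Greedy by coverage-per-operating cost would pick R6, R1, R5 for 16 — worse than the optimum 14.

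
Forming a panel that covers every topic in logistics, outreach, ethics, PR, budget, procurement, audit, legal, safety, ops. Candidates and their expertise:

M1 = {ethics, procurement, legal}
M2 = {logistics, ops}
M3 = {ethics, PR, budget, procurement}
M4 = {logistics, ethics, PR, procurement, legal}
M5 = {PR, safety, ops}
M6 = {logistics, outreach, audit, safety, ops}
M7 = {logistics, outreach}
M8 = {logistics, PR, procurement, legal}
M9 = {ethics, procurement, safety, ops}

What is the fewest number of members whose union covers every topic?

M1, M3, M6 together cover {logistics, outreach, ethics, PR, budget, procurement, audit, legal, safety, ops} — every topic.
No 2 of the 9 members cover everything (all 36 pairs fall short), so 3 is minimum.

3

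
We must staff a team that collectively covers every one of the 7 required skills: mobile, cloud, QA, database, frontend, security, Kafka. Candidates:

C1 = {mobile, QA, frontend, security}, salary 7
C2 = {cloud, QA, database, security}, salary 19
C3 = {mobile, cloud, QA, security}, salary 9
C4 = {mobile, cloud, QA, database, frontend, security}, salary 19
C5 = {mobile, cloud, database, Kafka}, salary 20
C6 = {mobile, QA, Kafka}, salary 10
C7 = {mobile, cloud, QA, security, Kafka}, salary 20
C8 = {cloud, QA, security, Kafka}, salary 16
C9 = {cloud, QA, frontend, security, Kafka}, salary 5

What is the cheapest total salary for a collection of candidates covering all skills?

C4, C9 cover every skill at salary 19 + 5 = 24.
Any cover uses at least 2 candidates; among all covering selections none totals below 24.

24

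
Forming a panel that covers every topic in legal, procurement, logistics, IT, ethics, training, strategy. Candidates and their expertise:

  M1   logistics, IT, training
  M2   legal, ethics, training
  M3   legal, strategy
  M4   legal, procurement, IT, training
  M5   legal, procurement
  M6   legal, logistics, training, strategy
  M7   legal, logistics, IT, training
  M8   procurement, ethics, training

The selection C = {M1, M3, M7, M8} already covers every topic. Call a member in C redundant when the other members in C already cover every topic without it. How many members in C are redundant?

2

Drop M1: the rest still cover every topic — redundant.
Drop M3: strategy uncovered — not redundant.
Drop M7: the rest still cover every topic — redundant.
Drop M8: procurement, ethics uncovered — not redundant.
2 redundant: M1, M7.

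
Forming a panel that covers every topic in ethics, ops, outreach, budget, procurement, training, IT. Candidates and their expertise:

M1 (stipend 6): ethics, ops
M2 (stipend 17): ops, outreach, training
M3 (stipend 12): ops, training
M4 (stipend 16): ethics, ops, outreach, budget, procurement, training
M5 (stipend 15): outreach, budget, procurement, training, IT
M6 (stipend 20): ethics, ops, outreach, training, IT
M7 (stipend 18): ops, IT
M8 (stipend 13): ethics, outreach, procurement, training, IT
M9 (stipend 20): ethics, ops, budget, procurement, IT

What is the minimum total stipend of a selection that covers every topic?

21

M1, M5 cover every topic at stipend 6 + 15 = 21.
Any cover uses at least 2 members; among all covering selections none totals below 21.
Greedy by coverage-per-stipend would pick M8, M1, M5 for 34 — worse than the optimum 21.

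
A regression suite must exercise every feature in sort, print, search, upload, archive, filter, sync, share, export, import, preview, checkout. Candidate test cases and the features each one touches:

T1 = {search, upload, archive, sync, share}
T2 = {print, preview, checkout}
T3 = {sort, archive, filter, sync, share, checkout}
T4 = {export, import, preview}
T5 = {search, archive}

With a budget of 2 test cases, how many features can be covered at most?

Choosing T3, T4 covers {sort, archive, filter, sync, share, export, import, preview, checkout} — 9 features.
No choice of 2 test cases does better; here print, search, upload are left uncovered.

9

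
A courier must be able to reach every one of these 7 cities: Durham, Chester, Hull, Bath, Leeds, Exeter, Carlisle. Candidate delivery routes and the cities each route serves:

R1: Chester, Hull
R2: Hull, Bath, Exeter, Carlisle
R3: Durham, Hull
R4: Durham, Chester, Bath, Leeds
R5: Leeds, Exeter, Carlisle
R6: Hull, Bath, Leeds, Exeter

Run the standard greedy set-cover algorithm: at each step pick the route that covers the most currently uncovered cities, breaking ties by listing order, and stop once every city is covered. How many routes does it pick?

Pick 1: R2 covers 4 new cities (Hull, Bath, Exeter, Carlisle).
Pick 2: R4 covers 3 new cities (Durham, Chester, Leeds).
Greedy uses 2 routes.

2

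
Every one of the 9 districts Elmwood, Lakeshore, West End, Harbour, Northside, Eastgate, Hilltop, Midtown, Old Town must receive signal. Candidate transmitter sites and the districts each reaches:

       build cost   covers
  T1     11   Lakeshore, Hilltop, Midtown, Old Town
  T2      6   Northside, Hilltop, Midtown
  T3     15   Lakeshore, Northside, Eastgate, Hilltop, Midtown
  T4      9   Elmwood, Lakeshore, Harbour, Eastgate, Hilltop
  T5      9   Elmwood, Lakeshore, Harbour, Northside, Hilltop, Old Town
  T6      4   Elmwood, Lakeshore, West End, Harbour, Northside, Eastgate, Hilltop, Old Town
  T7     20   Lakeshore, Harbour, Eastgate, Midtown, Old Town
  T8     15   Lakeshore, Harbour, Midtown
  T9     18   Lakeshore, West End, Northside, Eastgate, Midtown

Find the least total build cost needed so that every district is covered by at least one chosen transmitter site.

10

T2, T6 cover every district at build cost 6 + 4 = 10.
Any cover uses at least 2 transmitter sites; among all covering selections none totals below 10.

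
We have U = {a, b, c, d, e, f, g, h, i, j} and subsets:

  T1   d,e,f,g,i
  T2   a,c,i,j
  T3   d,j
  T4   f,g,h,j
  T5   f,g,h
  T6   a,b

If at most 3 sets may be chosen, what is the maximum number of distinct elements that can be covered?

9

Choosing T1, T2, T4 covers {a, c, d, e, f, g, h, i, j} — 9 elements.
No choice of 3 sets does better; here b is left uncovered.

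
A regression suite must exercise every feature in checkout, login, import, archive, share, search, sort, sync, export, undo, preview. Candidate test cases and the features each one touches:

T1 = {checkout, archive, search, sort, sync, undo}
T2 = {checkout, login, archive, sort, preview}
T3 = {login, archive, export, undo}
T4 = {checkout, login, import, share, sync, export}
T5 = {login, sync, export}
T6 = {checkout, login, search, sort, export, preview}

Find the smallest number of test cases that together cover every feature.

3

T1, T2, T4 together cover {checkout, login, import, archive, share, search, sort, sync, export, undo, preview} — every feature.
No 2 of the 6 test cases cover everything (all 15 pairs fall short), so 3 is minimum.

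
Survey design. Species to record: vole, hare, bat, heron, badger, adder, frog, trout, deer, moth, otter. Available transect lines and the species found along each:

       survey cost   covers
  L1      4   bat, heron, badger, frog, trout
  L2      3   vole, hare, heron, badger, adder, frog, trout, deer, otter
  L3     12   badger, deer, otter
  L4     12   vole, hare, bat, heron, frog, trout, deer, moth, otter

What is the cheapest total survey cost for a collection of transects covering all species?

L2, L4 cover every species at survey cost 3 + 12 = 15.
Any cover uses at least 2 transects; among all covering selections none totals below 15.
Greedy by coverage-per-survey cost would pick L2, L1, L4 for 19 — worse than the optimum 15.

15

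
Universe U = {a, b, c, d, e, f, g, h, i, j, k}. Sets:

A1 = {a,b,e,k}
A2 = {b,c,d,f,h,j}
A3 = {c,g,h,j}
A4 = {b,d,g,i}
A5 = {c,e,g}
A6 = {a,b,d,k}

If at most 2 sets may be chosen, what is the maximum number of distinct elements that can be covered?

9

Choosing A1, A2 covers {a, b, c, d, e, f, h, j, k} — 9 elements.
No choice of 2 sets does better; here g, i are left uncovered.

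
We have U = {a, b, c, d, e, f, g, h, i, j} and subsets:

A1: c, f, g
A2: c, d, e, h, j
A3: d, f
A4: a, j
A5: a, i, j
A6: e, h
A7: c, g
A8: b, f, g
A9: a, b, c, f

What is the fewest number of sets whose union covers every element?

A2, A5, A8 together cover {a, b, c, d, e, f, g, h, i, j} — every element.
No 2 of the 9 sets cover everything (all 36 pairs fall short), so 3 is minimum.

3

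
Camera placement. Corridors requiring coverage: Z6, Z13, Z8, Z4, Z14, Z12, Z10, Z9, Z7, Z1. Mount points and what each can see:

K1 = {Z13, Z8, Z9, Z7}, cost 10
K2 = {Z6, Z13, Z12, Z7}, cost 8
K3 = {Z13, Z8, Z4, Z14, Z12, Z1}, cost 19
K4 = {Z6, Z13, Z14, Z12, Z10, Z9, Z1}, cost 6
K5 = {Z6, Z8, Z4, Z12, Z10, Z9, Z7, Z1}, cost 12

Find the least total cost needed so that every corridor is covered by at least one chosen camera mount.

18

K4, K5 cover every corridor at cost 6 + 12 = 18.
Any cover uses at least 2 camera mounts; among all covering selections none totals below 18.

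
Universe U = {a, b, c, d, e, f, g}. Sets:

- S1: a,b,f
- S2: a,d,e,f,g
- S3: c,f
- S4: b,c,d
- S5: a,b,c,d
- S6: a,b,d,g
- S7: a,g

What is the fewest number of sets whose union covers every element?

2

S2, S4 together cover {a, b, c, d, e, f, g} — every element.
No single set contains all 7 elements, so 2 is optimal.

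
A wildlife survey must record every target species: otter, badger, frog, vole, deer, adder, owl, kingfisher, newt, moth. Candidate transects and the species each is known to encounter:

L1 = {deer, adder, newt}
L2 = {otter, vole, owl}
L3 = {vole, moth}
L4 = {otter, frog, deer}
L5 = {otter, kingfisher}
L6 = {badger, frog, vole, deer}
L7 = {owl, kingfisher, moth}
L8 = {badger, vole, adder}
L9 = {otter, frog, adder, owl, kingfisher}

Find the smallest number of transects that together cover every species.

4

L1, L2, L6, L7 together cover {otter, badger, frog, vole, deer, adder, owl, kingfisher, newt, moth} — every species.
No 3 of the 9 transects cover everything (all 84 triples fall short), so 4 is minimum.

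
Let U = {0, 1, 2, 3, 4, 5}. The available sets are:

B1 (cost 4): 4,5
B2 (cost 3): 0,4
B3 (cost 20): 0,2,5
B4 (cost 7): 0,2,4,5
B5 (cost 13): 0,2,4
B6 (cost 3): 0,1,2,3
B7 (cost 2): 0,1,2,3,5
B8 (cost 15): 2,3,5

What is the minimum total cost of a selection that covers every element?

B2, B7 cover every element at cost 3 + 2 = 5.
Any cover uses at least 2 sets; among all covering selections none totals below 5.

5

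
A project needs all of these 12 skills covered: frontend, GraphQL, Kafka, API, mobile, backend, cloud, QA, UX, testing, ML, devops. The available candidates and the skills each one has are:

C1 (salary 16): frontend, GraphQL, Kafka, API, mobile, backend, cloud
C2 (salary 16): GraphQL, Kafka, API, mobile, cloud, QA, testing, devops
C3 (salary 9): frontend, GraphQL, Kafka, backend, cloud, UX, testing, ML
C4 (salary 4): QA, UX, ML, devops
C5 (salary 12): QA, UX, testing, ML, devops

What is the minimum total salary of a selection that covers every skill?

25

C2, C3 cover every skill at salary 16 + 9 = 25.
Any cover uses at least 2 candidates; among all covering selections none totals below 25.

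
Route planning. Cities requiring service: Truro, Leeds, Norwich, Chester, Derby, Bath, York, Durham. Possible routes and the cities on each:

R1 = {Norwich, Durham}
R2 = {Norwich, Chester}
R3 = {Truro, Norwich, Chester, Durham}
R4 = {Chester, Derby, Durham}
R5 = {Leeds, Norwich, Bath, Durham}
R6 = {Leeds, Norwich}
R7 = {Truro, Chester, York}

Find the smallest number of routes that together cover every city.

R4, R5, R7 together cover {Truro, Leeds, Norwich, Chester, Derby, Bath, York, Durham} — every city.
No 2 of the 7 routes cover everything (all 21 pairs fall short), so 3 is minimum.

3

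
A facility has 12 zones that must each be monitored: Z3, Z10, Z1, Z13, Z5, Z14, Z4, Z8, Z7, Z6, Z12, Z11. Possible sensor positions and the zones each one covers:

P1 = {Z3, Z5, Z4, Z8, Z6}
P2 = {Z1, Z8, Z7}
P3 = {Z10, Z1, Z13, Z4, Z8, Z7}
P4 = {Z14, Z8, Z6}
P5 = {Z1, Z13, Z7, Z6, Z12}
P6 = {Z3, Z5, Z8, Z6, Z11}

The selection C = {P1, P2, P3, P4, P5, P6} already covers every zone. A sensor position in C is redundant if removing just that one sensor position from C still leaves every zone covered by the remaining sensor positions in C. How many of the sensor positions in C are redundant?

2

Drop P1: the rest still cover every zone — redundant.
Drop P2: the rest still cover every zone — redundant.
Drop P3: Z10 uncovered — not redundant.
Drop P4: Z14 uncovered — not redundant.
Drop P5: Z12 uncovered — not redundant.
Drop P6: Z11 uncovered — not redundant.
2 redundant: P1, P2.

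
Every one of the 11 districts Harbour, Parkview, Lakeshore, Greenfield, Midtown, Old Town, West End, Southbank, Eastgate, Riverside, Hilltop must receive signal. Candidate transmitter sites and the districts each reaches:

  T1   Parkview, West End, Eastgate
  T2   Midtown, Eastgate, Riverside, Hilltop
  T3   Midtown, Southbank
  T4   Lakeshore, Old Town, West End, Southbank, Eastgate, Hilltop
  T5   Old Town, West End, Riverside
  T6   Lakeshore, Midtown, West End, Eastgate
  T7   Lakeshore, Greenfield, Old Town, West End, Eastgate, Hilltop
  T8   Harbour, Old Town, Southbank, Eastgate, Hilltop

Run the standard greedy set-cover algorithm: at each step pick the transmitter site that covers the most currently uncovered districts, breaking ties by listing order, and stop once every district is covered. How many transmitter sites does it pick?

5

Pick 1: T4 covers 6 new districts (Lakeshore, Old Town, West End, Southbank, Eastgate, Hilltop).
Pick 2: T2 covers 2 new districts (Midtown, Riverside).
Pick 3: T1 covers 1 new districts (Parkview).
Pick 4: T7 covers 1 new districts (Greenfield).
Pick 5: T8 covers 1 new districts (Harbour).
Greedy uses 5 transmitter sites. (The true minimum is 4.)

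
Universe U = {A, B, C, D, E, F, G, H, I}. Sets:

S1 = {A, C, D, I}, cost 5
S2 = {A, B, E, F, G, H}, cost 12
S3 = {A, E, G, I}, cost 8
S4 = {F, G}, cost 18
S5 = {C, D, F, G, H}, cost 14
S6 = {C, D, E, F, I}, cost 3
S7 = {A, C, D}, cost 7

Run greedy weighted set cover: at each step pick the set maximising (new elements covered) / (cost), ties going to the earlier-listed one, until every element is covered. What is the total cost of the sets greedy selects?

Pick 1: S6 adds 5 new (C, D, E, F, I) at cost 3 (ratio 5/3).
Pick 2: S2 adds 4 new (A, B, G, H) at cost 12 (ratio 4/12).
Greedy total cost: 3 + 12 = 15.

15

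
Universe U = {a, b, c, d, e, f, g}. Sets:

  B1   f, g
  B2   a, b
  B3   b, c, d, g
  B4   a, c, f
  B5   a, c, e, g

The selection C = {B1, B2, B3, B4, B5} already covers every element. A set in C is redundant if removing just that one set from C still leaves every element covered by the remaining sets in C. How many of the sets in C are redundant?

3

Drop B1: the rest still cover every element — redundant.
Drop B2: the rest still cover every element — redundant.
Drop B3: d uncovered — not redundant.
Drop B4: the rest still cover every element — redundant.
Drop B5: e uncovered — not redundant.
3 redundant: B1, B2, B4.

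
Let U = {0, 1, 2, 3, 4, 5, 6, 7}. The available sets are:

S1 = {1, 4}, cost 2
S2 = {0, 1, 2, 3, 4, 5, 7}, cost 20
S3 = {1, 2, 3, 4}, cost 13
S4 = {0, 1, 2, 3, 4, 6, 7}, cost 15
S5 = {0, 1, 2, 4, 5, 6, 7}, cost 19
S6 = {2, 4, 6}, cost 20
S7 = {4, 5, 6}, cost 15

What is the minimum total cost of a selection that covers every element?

S4, S7 cover every element at cost 15 + 15 = 30.
Any cover uses at least 2 sets; among all covering selections none totals below 30.
Greedy by coverage-per-cost would pick S1, S4, S7 for 32 — worse than the optimum 30.

30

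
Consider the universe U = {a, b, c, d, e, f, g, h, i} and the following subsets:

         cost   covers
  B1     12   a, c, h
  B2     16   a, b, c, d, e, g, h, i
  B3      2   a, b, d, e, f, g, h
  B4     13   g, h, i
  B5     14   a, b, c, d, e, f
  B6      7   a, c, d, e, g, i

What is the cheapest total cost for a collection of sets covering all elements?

9

B3, B6 cover every element at cost 2 + 7 = 9.
Any cover uses at least 2 sets; among all covering selections none totals below 9.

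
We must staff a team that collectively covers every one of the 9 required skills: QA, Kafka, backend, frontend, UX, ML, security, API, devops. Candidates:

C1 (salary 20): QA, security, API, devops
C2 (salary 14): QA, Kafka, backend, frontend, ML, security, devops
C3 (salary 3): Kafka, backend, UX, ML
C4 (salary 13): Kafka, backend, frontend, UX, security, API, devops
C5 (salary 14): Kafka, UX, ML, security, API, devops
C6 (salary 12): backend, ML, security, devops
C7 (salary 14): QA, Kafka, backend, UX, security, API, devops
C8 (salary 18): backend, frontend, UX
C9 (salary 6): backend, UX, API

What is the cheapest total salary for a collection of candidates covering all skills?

20

C2, C9 cover every skill at salary 14 + 6 = 20.
Any cover uses at least 2 candidates; among all covering selections none totals below 20.
Greedy by coverage-per-salary would pick C3, C4, C2 for 30 — worse than the optimum 20.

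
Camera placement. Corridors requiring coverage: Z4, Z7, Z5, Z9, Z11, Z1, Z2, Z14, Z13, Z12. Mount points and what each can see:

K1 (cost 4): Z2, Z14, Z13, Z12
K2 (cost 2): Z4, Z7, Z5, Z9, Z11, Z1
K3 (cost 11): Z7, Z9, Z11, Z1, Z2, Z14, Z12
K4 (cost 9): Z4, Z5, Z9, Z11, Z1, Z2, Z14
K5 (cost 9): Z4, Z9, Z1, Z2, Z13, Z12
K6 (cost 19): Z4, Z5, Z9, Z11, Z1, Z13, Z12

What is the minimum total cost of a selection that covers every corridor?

K1, K2 cover every corridor at cost 4 + 2 = 6.
Any cover uses at least 2 camera mounts; among all covering selections none totals below 6.

6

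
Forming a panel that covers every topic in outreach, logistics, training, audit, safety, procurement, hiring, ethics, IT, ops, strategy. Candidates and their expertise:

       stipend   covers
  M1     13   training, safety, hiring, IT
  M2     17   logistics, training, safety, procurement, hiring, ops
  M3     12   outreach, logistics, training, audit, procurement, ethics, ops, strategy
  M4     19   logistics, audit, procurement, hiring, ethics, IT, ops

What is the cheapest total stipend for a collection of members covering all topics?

25

M1, M3 cover every topic at stipend 13 + 12 = 25.
Any cover uses at least 2 members; among all covering selections none totals below 25.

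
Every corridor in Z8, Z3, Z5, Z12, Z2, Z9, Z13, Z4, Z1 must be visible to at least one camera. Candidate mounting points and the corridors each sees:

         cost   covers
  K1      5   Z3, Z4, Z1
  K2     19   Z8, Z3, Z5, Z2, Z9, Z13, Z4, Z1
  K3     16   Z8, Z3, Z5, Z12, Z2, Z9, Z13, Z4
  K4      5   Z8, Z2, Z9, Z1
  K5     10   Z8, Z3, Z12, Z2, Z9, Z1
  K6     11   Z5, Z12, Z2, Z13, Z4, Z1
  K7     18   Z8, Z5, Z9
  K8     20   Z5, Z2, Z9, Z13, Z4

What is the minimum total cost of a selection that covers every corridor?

K1, K3 cover every corridor at cost 5 + 16 = 21.
Any cover uses at least 2 camera mounts; among all covering selections none totals below 21.

21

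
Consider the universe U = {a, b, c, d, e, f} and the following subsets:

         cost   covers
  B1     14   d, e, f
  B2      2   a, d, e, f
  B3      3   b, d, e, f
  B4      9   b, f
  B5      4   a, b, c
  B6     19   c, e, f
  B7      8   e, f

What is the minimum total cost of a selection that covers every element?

B2, B5 cover every element at cost 2 + 4 = 6.
Any cover uses at least 2 sets; among all covering selections none totals below 6.

6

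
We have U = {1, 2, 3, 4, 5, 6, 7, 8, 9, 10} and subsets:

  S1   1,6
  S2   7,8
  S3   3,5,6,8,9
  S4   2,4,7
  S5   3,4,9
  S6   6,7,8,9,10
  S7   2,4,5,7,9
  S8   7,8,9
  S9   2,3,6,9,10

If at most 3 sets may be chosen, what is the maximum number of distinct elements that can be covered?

Choosing S1, S3, S4 covers {1, 2, 3, 4, 5, 6, 7, 8, 9} — 9 elements.
No choice of 3 sets does better; here 10 is left uncovered.

9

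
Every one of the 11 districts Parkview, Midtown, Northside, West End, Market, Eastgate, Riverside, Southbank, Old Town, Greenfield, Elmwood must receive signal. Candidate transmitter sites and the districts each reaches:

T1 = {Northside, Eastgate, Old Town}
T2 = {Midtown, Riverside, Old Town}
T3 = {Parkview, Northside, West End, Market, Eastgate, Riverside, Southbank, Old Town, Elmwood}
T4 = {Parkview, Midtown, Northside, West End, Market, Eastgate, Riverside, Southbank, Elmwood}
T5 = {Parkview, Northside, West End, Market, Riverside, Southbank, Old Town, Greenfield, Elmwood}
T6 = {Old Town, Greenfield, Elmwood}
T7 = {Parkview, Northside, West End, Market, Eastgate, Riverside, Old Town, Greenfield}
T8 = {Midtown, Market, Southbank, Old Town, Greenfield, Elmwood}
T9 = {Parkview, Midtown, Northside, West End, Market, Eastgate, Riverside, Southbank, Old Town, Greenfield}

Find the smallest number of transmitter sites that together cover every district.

2

T3, T8 together cover {Parkview, Midtown, Northside, West End, Market, Eastgate, Riverside, Southbank, Old Town, Greenfield, Elmwood} — every district.
No single transmitter site contains all 11 districts, so 2 is optimal.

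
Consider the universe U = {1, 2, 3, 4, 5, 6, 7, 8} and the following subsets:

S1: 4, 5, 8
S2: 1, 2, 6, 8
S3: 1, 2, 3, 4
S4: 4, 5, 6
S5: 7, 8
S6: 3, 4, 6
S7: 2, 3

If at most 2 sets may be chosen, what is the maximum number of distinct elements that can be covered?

Choosing S1, S2 covers {1, 2, 4, 5, 6, 8} — 6 elements.
No choice of 2 sets does better; here 3, 7 are left uncovered.

6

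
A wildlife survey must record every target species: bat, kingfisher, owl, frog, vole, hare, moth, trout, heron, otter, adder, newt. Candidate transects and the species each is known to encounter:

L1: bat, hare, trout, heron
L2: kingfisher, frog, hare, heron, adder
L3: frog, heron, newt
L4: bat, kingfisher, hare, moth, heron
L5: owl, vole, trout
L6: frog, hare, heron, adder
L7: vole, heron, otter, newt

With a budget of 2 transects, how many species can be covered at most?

8

Choosing L2, L5 covers {kingfisher, owl, frog, vole, hare, trout, heron, adder} — 8 species.
No choice of 2 transects does better; here bat, moth, otter, newt are left uncovered.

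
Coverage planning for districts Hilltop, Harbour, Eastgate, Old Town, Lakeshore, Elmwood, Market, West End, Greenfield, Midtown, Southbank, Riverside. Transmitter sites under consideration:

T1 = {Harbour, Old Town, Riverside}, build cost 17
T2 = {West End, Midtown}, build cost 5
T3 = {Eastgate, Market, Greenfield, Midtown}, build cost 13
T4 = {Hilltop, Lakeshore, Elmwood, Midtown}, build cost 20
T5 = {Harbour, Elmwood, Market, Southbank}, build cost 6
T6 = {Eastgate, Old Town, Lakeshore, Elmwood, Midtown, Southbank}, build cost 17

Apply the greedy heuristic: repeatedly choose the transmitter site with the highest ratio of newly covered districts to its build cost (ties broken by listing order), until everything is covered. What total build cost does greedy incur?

Pick 1: T5 adds 4 new (Harbour, Elmwood, Market, Southbank) at build cost 6 (ratio 4/6).
Pick 2: T2 adds 2 new (West End, Midtown) at build cost 5 (ratio 2/5).
Pick 3: T6 adds 3 new (Eastgate, Old Town, Lakeshore) at build cost 17 (ratio 3/17).
Pick 4: T3 adds 1 new (Greenfield) at build cost 13 (ratio 1/13).
Pick 5: T1 adds 1 new (Riverside) at build cost 17 (ratio 1/17).
Pick 6: T4 adds 1 new (Hilltop) at build cost 20 (ratio 1/20).
Greedy total build cost: 6 + 5 + 17 + 13 + 17 + 20 = 78. (The true optimum is 61, so greedy overshoots here.)

78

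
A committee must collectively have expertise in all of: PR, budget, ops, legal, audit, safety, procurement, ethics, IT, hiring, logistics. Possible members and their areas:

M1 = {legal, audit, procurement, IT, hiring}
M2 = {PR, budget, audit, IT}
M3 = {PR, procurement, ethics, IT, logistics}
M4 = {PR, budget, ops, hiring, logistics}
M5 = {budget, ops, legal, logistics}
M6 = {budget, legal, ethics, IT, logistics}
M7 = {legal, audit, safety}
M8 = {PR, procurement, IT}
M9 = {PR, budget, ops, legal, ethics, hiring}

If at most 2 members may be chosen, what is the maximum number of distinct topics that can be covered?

Choosing M1, M4 covers {PR, budget, ops, legal, audit, procurement, IT, hiring, logistics} — 9 topics.
No choice of 2 members does better; here safety, ethics are left uncovered.

9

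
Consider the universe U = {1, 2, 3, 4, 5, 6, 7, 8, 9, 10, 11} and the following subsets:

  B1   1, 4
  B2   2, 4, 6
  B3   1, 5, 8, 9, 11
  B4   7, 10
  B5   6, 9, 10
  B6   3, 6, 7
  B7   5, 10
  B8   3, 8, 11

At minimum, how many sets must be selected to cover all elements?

B2, B3, B4, B6 together cover {1, 2, 3, 4, 5, 6, 7, 8, 9, 10, 11} — every element.
No 3 of the 8 sets cover everything (all 56 triples fall short), so 4 is minimum.

4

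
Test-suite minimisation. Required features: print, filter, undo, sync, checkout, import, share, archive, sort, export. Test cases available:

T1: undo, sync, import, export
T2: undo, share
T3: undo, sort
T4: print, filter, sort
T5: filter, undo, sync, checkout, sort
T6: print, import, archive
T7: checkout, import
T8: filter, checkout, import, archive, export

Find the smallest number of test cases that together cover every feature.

4

T1, T2, T4, T8 together cover {print, filter, undo, sync, checkout, import, share, archive, sort, export} — every feature.
No 3 of the 8 test cases cover everything (all 56 triples fall short), so 4 is minimum.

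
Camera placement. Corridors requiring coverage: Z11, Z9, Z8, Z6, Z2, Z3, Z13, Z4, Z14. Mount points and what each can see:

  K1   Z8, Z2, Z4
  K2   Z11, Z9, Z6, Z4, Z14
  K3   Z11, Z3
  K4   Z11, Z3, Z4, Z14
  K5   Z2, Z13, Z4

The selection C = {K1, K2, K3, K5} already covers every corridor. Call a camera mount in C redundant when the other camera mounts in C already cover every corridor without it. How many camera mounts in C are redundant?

Drop K1: Z8 uncovered — not redundant.
Drop K2: Z9, Z6, Z14 uncovered — not redundant.
Drop K3: Z3 uncovered — not redundant.
Drop K5: Z13 uncovered — not redundant.
None of the camera mounts in C is redundant.

0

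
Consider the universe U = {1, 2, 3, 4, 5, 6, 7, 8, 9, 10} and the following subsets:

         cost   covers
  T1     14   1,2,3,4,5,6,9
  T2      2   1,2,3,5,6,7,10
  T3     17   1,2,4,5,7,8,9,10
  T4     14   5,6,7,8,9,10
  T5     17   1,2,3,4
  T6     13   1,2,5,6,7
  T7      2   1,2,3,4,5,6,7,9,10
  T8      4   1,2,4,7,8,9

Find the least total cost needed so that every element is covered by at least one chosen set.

6

T2, T8 cover every element at cost 2 + 4 = 6.
Any cover uses at least 2 sets; among all covering selections none totals below 6.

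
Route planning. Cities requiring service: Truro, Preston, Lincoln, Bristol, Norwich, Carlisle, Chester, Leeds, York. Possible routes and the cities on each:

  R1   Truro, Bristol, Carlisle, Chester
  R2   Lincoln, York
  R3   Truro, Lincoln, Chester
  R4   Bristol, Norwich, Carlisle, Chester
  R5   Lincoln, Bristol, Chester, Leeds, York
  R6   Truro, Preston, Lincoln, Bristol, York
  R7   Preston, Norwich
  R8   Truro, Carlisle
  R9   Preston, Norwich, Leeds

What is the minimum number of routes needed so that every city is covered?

R1, R2, R9 together cover {Truro, Preston, Lincoln, Bristol, Norwich, Carlisle, Chester, Leeds, York} — every city.
No 2 of the 9 routes cover everything (all 36 pairs fall short), so 3 is minimum.

3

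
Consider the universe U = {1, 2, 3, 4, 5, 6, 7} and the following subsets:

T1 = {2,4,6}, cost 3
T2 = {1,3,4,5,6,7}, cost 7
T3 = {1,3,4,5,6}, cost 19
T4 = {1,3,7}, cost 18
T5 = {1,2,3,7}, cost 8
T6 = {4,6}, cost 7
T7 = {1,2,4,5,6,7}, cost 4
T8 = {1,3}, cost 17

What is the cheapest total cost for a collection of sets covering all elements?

10

T1, T2 cover every element at cost 3 + 7 = 10.
Any cover uses at least 2 sets; among all covering selections none totals below 10.
Greedy by coverage-per-cost would pick T7, T2 for 11 — worse than the optimum 10.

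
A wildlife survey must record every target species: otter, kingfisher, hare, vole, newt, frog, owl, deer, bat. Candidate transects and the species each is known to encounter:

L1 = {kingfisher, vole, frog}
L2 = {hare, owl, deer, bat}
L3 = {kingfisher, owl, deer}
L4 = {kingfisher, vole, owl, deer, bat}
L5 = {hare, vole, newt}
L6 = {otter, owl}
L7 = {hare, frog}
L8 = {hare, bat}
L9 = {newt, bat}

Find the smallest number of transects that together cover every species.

L1, L2, L5, L6 together cover {otter, kingfisher, hare, vole, newt, frog, owl, deer, bat} — every species.
No 3 of the 9 transects cover everything (all 84 triples fall short), so 4 is minimum.

4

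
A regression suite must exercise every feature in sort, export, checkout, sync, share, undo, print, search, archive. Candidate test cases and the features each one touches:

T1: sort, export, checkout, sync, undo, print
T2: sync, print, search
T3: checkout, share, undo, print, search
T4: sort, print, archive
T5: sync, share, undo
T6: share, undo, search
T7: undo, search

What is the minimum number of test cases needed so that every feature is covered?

3

T1, T3, T4 together cover {sort, export, checkout, sync, share, undo, print, search, archive} — every feature.
No 2 of the 7 test cases cover everything (all 21 pairs fall short), so 3 is minimum.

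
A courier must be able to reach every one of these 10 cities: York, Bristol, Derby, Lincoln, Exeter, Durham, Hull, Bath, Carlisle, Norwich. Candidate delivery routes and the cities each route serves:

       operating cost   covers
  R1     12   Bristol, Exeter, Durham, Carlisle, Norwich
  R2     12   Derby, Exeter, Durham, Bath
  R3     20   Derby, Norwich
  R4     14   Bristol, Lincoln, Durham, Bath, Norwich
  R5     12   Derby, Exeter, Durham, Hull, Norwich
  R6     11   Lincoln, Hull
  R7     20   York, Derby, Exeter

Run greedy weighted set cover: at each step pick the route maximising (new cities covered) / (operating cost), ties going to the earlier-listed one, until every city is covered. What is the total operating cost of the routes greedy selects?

Pick 1: R1 adds 5 new (Bristol, Exeter, Durham, Carlisle, Norwich) at operating cost 12 (ratio 5/12).
Pick 2: R6 adds 2 new (Lincoln, Hull) at operating cost 11 (ratio 2/11).
Pick 3: R2 adds 2 new (Derby, Bath) at operating cost 12 (ratio 2/12).
Pick 4: R7 adds 1 new (York) at operating cost 20 (ratio 1/20).
Greedy total operating cost: 12 + 11 + 12 + 20 = 55.

55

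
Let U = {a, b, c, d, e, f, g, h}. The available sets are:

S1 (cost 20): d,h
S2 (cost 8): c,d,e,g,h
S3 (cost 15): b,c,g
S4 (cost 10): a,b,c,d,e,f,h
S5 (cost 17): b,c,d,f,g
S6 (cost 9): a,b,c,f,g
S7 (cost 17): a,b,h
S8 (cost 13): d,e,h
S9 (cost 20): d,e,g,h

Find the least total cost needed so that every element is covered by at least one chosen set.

S2, S6 cover every element at cost 8 + 9 = 17.
Any cover uses at least 2 sets; among all covering selections none totals below 17.
Greedy by coverage-per-cost would pick S4, S2 for 18 — worse than the optimum 17.

17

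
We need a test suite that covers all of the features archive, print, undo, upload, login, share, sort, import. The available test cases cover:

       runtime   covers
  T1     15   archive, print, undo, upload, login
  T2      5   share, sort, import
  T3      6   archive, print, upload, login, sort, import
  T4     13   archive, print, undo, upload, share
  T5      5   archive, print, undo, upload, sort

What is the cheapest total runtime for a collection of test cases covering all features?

16

T2, T3, T5 cover every feature at runtime 5 + 6 + 5 = 16.
Any cover uses at least 2 test cases; among all covering selections none totals below 16.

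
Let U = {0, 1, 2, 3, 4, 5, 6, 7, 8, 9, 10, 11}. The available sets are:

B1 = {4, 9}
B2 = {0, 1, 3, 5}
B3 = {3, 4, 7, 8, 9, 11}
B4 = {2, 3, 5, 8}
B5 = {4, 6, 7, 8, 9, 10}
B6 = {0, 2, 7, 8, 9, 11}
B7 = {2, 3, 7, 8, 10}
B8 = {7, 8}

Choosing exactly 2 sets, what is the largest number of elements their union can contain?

Choosing B2, B5 covers {0, 1, 3, 4, 5, 6, 7, 8, 9, 10} — 10 elements.
No choice of 2 sets does better; here 2, 11 are left uncovered.

10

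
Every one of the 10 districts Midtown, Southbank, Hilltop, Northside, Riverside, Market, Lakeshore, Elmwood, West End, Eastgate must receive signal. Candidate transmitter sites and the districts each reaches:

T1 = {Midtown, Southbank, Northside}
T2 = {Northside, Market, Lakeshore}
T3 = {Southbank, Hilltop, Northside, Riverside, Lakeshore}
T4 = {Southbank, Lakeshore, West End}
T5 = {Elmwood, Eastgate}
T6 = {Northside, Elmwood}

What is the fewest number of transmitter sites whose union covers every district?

5

T1, T2, T3, T4, T5 together cover {Midtown, Southbank, Hilltop, Northside, Riverside, Market, Lakeshore, Elmwood, West End, Eastgate} — every district.
No 4 of the 6 transmitter sites cover everything (all 15 size-4 selections fall short), so 5 is minimum.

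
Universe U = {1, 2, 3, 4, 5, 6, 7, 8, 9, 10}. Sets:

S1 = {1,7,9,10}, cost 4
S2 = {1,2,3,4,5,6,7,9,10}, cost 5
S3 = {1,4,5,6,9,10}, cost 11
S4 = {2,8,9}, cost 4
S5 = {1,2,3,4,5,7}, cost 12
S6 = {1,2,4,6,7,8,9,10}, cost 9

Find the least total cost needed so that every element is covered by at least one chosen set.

S2, S4 cover every element at cost 5 + 4 = 9.
Any cover uses at least 2 sets; among all covering selections none totals below 9.

9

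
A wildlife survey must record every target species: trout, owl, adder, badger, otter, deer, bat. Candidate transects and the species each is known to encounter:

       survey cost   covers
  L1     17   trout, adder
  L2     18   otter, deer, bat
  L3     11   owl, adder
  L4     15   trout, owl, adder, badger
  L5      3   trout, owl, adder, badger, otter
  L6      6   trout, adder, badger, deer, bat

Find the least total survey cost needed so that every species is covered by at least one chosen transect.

9

L5, L6 cover every species at survey cost 3 + 6 = 9.
Any cover uses at least 2 transects; among all covering selections none totals below 9.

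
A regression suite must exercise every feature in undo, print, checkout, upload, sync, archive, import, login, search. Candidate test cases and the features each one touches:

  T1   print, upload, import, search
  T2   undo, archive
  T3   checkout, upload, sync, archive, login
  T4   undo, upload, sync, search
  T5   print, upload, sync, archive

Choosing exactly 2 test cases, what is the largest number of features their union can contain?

Choosing T1, T3 covers {print, checkout, upload, sync, archive, import, login, search} — 8 features.
No choice of 2 test cases does better; here undo is left uncovered.

8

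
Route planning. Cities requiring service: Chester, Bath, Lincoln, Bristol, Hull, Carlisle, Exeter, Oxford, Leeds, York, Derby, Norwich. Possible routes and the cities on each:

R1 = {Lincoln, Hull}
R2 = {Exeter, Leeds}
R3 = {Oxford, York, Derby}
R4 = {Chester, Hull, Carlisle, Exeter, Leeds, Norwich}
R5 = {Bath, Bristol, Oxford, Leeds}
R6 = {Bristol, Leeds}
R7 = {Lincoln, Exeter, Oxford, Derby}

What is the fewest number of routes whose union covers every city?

R1, R3, R4, R5 together cover {Chester, Bath, Lincoln, Bristol, Hull, Carlisle, Exeter, Oxford, Leeds, York, Derby, Norwich} — every city.
No 3 of the 7 routes cover everything (all 35 triples fall short), so 4 is minimum.

4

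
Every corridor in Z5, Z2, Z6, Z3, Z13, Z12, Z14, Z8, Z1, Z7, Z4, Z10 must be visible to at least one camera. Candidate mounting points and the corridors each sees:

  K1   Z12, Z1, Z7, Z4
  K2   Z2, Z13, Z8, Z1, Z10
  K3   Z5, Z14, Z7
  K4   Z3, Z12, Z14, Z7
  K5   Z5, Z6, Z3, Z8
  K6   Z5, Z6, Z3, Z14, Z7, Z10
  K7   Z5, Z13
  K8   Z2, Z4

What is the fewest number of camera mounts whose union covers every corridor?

3

K1, K2, K6 together cover {Z5, Z2, Z6, Z3, Z13, Z12, Z14, Z8, Z1, Z7, Z4, Z10} — every corridor.
No 2 of the 8 camera mounts cover everything (all 28 pairs fall short), so 3 is minimum.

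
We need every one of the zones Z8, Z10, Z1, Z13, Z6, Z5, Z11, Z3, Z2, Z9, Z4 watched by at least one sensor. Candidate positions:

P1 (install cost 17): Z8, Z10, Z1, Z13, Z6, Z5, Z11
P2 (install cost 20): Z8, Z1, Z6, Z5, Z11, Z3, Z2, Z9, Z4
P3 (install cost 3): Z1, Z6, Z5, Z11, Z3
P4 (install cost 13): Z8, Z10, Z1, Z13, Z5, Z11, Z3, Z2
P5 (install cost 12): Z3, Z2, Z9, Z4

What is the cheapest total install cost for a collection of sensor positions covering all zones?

28

P3, P4, P5 cover every zone at install cost 3 + 13 + 12 = 28.
Any cover uses at least 2 sensor positions; among all covering selections none totals below 28.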